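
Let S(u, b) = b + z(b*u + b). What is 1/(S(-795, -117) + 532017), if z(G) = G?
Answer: 1/624798 ≈ 1.6005e-6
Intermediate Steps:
S(u, b) = 2*b + b*u (S(u, b) = b + (b*u + b) = b + (b + b*u) = 2*b + b*u)
1/(S(-795, -117) + 532017) = 1/(-117*(2 - 795) + 532017) = 1/(-117*(-793) + 532017) = 1/(92781 + 532017) = 1/624798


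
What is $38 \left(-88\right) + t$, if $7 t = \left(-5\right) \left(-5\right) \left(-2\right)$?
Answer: $- \frac{23458}{7} \approx -3351.1$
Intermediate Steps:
$t = - \frac{50}{7}$ ($t = \frac{\left(-5\right) \left(-5\right) \left(-2\right)}{7} = \frac{25 \left(-2\right)}{7} = \frac{1}{7} \left(-50\right) = - \frac{50}{7} \approx -7.1429$)
$38 \left(-88\right) + t = 38 \left(-88\right) - \frac{50}{7} = -3344 - \frac{50}{7} = - \frac{23458}{7}$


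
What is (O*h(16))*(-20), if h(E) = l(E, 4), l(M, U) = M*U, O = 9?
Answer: -11520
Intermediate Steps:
h(E) = 4*E (h(E) = E*4 = 4*E)
(O*h(16))*(-20) = (9*(4*16))*(-20) = (9*64)*(-20) = 576*(-20) = -11520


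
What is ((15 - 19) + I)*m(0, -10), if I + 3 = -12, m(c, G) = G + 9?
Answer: 19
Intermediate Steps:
m(c, G) = 9 + G
I = -15 (I = -3 - 12 = -15)
((15 - 19) + I)*m(0, -10) = ((15 - 19) - 15)*(9 - 10) = (-4 - 15)*(-1) = -19*(-1) = 19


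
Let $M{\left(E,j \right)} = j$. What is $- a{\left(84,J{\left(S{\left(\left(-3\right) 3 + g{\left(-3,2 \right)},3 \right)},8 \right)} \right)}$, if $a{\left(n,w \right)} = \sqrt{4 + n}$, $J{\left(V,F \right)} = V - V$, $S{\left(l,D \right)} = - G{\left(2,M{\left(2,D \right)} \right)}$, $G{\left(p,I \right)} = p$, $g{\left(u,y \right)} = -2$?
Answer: $- 2 \sqrt{22} \approx -9.3808$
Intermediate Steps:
$S{\left(l,D \right)} = -2$ ($S{\left(l,D \right)} = \left(-1\right) 2 = -2$)
$J{\left(V,F \right)} = 0$
$- a{\left(84,J{\left(S{\left(\left(-3\right) 3 + g{\left(-3,2 \right)},3 \right)},8 \right)} \right)} = - \sqrt{4 + 84} = - \sqrt{88} = - 2 \sqrt{22}$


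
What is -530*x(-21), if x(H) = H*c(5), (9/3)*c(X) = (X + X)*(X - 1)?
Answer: 148400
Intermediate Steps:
c(X) = 2*X*(-1 + X)/3 (c(X) = ((X + X)*(X - 1))/3 = ((2*X)*(-1 + X))/3 = (2*X*(-1 + X))/3 = 2*X*(-1 + X)/3)
x(H) = 40*H/3 (x(H) = H*((2/3)*5*(-1 + 5)) = H*((2/3)*5*4) = H*(40/3) = 40*H/3)
-530*x(-21) = -21200*(-21)/3 = -530*(-280) = 148400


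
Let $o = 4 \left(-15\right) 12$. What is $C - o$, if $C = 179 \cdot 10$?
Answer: $2510$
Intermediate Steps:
$o = -720$ ($o = \left(-60\right) 12 = -720$)
$C = 1790$
$C - o = 1790 - -720 = 1790 + 720 = 2510$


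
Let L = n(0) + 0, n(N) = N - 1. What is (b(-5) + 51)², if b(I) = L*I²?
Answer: 676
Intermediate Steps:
n(N) = -1 + N
L = -1 (L = (-1 + 0) + 0 = -1 + 0 = -1)
b(I) = -I²
(b(-5) + 51)² = (-1*(-5)² + 51)² = (-1*25 + 51)² = (-25 + 51)² = 26² = 676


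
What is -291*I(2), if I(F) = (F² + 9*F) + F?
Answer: -6984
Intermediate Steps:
I(F) = F² + 10*F
-291*I(2) = -582*(10 + 2) = -582*12 = -291*24 = -6984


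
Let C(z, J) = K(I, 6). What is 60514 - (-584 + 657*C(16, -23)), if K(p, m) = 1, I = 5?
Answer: 60441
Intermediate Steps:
C(z, J) = 1
60514 - (-584 + 657*C(16, -23)) = 60514 - (-584 + 657*1) = 60514 - (-584 + 657) = 60514 - 1*73 = 60514 - 73 = 60441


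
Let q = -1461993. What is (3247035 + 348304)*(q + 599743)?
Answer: -3100081052750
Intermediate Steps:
(3247035 + 348304)*(q + 599743) = (3247035 + 348304)*(-1461993 + 599743) = 3595339*(-862250) = -3100081052750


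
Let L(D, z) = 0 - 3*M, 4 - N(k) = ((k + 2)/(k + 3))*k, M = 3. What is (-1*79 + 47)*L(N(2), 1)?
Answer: 288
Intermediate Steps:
N(k) = 4 - k*(2 + k)/(3 + k) (N(k) = 4 - (k + 2)/(k + 3)*k = 4 - (2 + k)/(3 + k)*k = 4 - k*(2 + k)/(3 + k))
L(D, z) = -9 (L(D, z) = 0 - 3*3 = 0 - 9 = -9)
(-1*79 + 47)*L(N(2), 1) = (-1*79 + 47)*(-9) = (-79 + 47)*(-9) = -32*(-9) = 288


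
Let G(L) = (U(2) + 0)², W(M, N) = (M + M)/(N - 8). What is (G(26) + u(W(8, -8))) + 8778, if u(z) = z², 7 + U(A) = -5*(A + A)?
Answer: 9508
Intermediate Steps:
U(A) = -7 - 10*A (U(A) = -7 - 5*(A + A) = -7 - 10*A)
W(M, N) = 2*M/(-8 + N) (W(M, N) = (2*M)/(-8 + N) = 2*M/(-8 + N))
G(L) = 729 (G(L) = ((-7 - 10*2) + 0)² = ((-7 - 20) + 0)² = (-27 + 0)² = (-27)² = 729)
(G(26) + u(W(8, -8))) + 8778 = (729 + (2*8/(-8 - 8))²) + 8778 = (729 + (2*8/(-16))²) + 8778 = (729 + (2*8*(-1/16))²) + 8778 = (729 + (-1)²) + 8778 = (729 + 1) + 8778 = 730 + 8778 = 9508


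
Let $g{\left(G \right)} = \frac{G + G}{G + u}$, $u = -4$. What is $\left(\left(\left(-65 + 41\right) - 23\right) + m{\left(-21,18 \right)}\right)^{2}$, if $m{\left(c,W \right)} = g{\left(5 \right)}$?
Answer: $1369$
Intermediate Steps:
$g{\left(G \right)} = \frac{2 G}{-4 + G}$ ($g{\left(G \right)} = \frac{G + G}{G - 4} = \frac{2 G}{-4 + G}$)
$m{\left(c,W \right)} = 10$ ($m{\left(c,W \right)} = 2 \cdot 5 \frac{1}{-4 + 5} = 2 \cdot 5 \cdot 1^{-1} = 2 \cdot 5 \cdot 1 = 10$)
$\left(\left(\left(-65 + 41\right) - 23\right) + m{\left(-21,18 \right)}\right)^{2} = \left(\left(\left(-65 + 41\right) - 23\right) + 10\right)^{2} = \left(\left(-24 - 23\right) + 10\right)^{2} = \left(-47 + 10\right)^{2} = \left(-37\right)^{2} = 1369$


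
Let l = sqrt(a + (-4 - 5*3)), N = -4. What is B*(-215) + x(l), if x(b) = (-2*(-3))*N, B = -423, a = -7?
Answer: 90921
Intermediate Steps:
l = I*sqrt(26) (l = sqrt(-7 + (-4 - 5*3)) = sqrt(-7 + (-4 - 15)) = sqrt(-7 - 19) = sqrt(-26) = I*sqrt(26) ≈ 5.099*I)
x(b) = -24 (x(b) = -2*(-3)*(-4) = 6*(-4) = -24)
B*(-215) + x(l) = -423*(-215) - 24 = 90945 - 24 = 90921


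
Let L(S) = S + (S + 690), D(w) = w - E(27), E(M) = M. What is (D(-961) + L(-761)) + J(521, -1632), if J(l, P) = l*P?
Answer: -852092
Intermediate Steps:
D(w) = -27 + w (D(w) = w - 1*27 = w - 27 = -27 + w)
L(S) = 690 + 2*S (L(S) = S + (690 + S) = 690 + 2*S)
J(l, P) = P*l
(D(-961) + L(-761)) + J(521, -1632) = ((-27 - 961) + (690 + 2*(-761))) - 1632*521 = (-988 + (690 - 1522)) - 850272 = (-988 - 832) - 850272 = -1820 - 850272 = -852092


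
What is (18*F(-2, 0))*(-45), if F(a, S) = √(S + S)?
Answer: 0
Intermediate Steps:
F(a, S) = √2*√S (F(a, S) = √(2*S) = √2*√S)
(18*F(-2, 0))*(-45) = (18*(√2*√0))*(-45) = (18*(√2*0))*(-45) = (18*0)*(-45) = 0*(-45) = 0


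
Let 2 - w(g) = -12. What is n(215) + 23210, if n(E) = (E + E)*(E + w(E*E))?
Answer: 121680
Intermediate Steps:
w(g) = 14 (w(g) = 2 - 1*(-12) = 2 + 12 = 14)
n(E) = 2*E*(14 + E) (n(E) = (E + E)*(E + 14) = (2*E)*(14 + E) = 2*E*(14 + E))
n(215) + 23210 = 2*215*(14 + 215) + 23210 = 2*215*229 + 23210 = 98470 + 23210 = 121680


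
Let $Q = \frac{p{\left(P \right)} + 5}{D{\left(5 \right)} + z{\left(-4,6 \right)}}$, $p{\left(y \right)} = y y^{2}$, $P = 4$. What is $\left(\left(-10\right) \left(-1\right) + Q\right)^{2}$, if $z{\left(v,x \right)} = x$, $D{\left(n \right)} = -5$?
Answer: $6241$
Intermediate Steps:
$p{\left(y \right)} = y^{3}$
$Q = 69$ ($Q = \frac{4^{3} + 5}{-5 + 6} = \frac{64 + 5}{1} = 69 \cdot 1 = 69$)
$\left(\left(-10\right) \left(-1\right) + Q\right)^{2} = \left(\left(-10\right) \left(-1\right) + 69\right)^{2} = \left(10 + 69\right)^{2} = 79^{2} = 6241$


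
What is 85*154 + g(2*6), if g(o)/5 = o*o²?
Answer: 21730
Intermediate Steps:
g(o) = 5*o³ (g(o) = 5*(o*o²) = 5*o³)
85*154 + g(2*6) = 85*154 + 5*(2*6)³ = 13090 + 5*12³ = 13090 + 5*1728 = 13090 + 8640 = 21730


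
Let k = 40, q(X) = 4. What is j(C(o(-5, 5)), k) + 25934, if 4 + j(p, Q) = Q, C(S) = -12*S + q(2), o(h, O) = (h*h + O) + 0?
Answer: 25970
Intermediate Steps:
o(h, O) = O + h² (o(h, O) = (h² + O) + 0 = (O + h²) + 0 = O + h²)
C(S) = 4 - 12*S (C(S) = -12*S + 4 = 4 - 12*S)
j(p, Q) = -4 + Q
j(C(o(-5, 5)), k) + 25934 = (-4 + 40) + 25934 = 36 + 25934 = 25970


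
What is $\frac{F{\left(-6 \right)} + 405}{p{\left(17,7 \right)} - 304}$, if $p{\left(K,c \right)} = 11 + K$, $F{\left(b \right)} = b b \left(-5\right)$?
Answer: $- \frac{75}{92} \approx -0.81522$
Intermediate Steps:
$F{\left(b \right)} = - 5 b^{2}$ ($F{\left(b \right)} = b^{2} \left(-5\right) = - 5 b^{2}$)
$\frac{F{\left(-6 \right)} + 405}{p{\left(17,7 \right)} - 304} = \frac{- 5 \left(-6\right)^{2} + 405}{\left(11 + 17\right) - 304} = \frac{\left(-5\right) 36 + 405}{28 - 304} = \frac{-180 + 405}{-276} = 225 \left(- \frac{1}{276}\right) = - \frac{75}{92}$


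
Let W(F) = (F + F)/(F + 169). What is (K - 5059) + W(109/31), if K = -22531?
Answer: -73775551/2674 ≈ -27590.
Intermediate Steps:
W(F) = 2*F/(169 + F) (W(F) = (2*F)/(169 + F) = 2*F/(169 + F))
(K - 5059) + W(109/31) = (-22531 - 5059) + 2*(109/31)/(169 + 109/31) = -27590 + 2*(109*(1/31))/(169 + 109*(1/31)) = -27590 + 2*(109/31)/(169 + 109/31) = -27590 + 2*(109/31)/(5348/31) = -27590 + 2*(109/31)*(31/5348) = -27590 + 109/2674 = -73775551/2674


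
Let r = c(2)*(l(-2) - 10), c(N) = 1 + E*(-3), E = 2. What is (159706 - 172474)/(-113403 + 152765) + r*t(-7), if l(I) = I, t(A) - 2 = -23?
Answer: -24804444/19681 ≈ -1260.3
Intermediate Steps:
t(A) = -21 (t(A) = 2 - 23 = -21)
c(N) = -5 (c(N) = 1 + 2*(-3) = 1 - 6 = -5)
r = 60 (r = -5*(-2 - 10) = -5*(-12) = 60)
(159706 - 172474)/(-113403 + 152765) + r*t(-7) = (159706 - 172474)/(-113403 + 152765) + 60*(-21) = -12768/39362 - 1260 = -12768*1/39362 - 1260 = -6384/19681 - 1260 = -24804444/19681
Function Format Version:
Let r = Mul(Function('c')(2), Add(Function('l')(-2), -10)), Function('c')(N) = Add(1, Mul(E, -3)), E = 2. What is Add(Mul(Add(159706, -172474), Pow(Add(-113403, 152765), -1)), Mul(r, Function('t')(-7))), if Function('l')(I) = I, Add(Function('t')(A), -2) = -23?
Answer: Rational(-24804444, 19681) ≈ -1260.3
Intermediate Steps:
Function('t')(A) = -21 (Function('t')(A) = Add(2, -23) = -21)
Function('c')(N) = -5 (Function('c')(N) = Add(1, Mul(2, -3)) = Add(1, -6) = -5)
r = 60 (r = Mul(-5, Add(-2, -10)) = Mul(-5, -12) = 60)
Add(Mul(Add(159706, -172474), Pow(Add(-113403, 152765), -1)), Mul(r, Function('t')(-7))) = Add(Mul(Add(159706, -172474), Pow(Add(-113403, 152765), -1)), Mul(60, -21)) = Add(Mul(-12768, Pow(39362, -1)), -1260) = Add(Mul(-12768, Rational(1, 39362)), -1260) = Add(Rational(-6384, 19681), -1260) = Rational(-24804444, 19681)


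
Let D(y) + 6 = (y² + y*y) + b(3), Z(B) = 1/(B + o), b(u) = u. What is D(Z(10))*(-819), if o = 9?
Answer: 885339/361 ≈ 2452.5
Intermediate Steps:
Z(B) = 1/(9 + B) (Z(B) = 1/(B + 9) = 1/(9 + B))
D(y) = -3 + 2*y² (D(y) = -6 + ((y² + y*y) + 3) = -6 + ((y² + y²) + 3) = -6 + (2*y² + 3) = -6 + (3 + 2*y²) = -3 + 2*y²)
D(Z(10))*(-819) = (-3 + 2*(1/(9 + 10))²)*(-819) = (-3 + 2*(1/19)²)*(-819) = (-3 + 2*(1/361))*(-819) = (-3 + 2/361)*(-819) = -1081/361*(-819) = 885339/361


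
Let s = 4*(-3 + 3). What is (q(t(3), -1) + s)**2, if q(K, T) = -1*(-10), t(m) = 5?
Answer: 100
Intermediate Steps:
s = 0 (s = 4*0 = 0)
q(K, T) = 10
(q(t(3), -1) + s)**2 = (10 + 0)**2 = 10**2 = 100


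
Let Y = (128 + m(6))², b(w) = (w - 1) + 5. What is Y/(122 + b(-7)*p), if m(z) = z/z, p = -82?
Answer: 16641/368 ≈ 45.220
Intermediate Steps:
b(w) = 4 + w (b(w) = (-1 + w) + 5 = 4 + w)
m(z) = 1
Y = 16641 (Y = (128 + 1)² = 129² = 16641)
Y/(122 + b(-7)*p) = 16641/(122 + (4 - 7)*(-82)) = 16641/(122 - 3*(-82)) = 16641/(122 + 246) = 16641/368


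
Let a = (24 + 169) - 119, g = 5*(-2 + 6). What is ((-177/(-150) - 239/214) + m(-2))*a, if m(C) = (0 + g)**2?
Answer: 79192506/2675 ≈ 29605.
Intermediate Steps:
g = 20 (g = 5*4 = 20)
m(C) = 400 (m(C) = (0 + 20)**2 = 20**2 = 400)
a = 74 (a = 193 - 119 = 74)
((-177/(-150) - 239/214) + m(-2))*a = ((-177/(-150) - 239/214) + 400)*74 = ((-177*(-1/150) - 239*1/214) + 400)*74 = ((59/50 - 239/214) + 400)*74 = (169/2675 + 400)*74 = (1070169/2675)*74 = 79192506/2675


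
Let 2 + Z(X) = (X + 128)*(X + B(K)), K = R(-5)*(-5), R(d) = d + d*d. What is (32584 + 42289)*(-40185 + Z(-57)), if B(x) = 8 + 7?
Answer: -3232192537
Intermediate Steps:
R(d) = d + d²
K = -100 (K = -5*(1 - 5)*(-5) = -5*(-4)*(-5) = 20*(-5) = -100)
B(x) = 15
Z(X) = -2 + (15 + X)*(128 + X) (Z(X) = -2 + (X + 128)*(X + 15) = -2 + (128 + X)*(15 + X) = -2 + (15 + X)*(128 + X))
(32584 + 42289)*(-40185 + Z(-57)) = (32584 + 42289)*(-40185 + (1918 + (-57)² + 143*(-57))) = 74873*(-40185 + (1918 + 3249 - 8151)) = 74873*(-40185 - 2984) = 74873*(-43169) = -3232192537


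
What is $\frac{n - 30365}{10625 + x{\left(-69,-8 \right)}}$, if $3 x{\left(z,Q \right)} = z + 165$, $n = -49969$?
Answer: $- \frac{80334}{10657} \approx -7.5381$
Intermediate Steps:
$x{\left(z,Q \right)} = 55 + \frac{z}{3}$ ($x{\left(z,Q \right)} = \frac{z + 165}{3} = \frac{165 + z}{3} = 55 + \frac{z}{3}$)
$\frac{n - 30365}{10625 + x{\left(-69,-8 \right)}} = \frac{-49969 - 30365}{10625 + \left(55 + \frac{1}{3} \left(-69\right)\right)} = - \frac{80334}{10625 + \left(55 - 23\right)} = - \frac{80334}{10625 + 32} = - \frac{80334}{10657}$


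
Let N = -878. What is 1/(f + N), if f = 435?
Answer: -1/443 ≈ -0.0022573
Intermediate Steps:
1/(f + N) = 1/(435 - 878) = 1/(-443) = -1/443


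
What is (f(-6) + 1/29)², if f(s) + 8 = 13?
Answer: 21316/841 ≈ 25.346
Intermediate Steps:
f(s) = 5 (f(s) = -8 + 13 = 5)
(f(-6) + 1/29)² = (5 + 1/29)² = (146/29)² = 21316/841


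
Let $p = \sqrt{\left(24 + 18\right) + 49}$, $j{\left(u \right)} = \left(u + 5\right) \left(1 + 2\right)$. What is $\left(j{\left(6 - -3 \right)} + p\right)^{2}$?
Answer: $\left(42 + \sqrt{91}\right)^{2} \approx 2656.3$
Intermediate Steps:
$j{\left(u \right)} = 15 + 3 u$ ($j{\left(u \right)} = \left(5 + u\right) 3 = 15 + 3 u$)
$p = \sqrt{91}$ ($p = \sqrt{42 + 49} = \sqrt{91} \approx 9.5394$)
$\left(j{\left(6 - -3 \right)} + p\right)^{2} = \left(\left(15 + 3 \left(6 - -3\right)\right) + \sqrt{91}\right)^{2} = \left(\left(15 + 3 \left(6 + 3\right)\right) + \sqrt{91}\right)^{2} = \left(\left(15 + 3 \cdot 9\right) + \sqrt{91}\right)^{2} = \left(\left(15 + 27\right) + \sqrt{91}\right)^{2} = \left(42 + \sqrt{91}\right)^{2}$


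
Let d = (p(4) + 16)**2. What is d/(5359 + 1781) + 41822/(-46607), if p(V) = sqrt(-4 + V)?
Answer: -6515402/7563045 ≈ -0.86148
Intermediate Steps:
d = 256 (d = (sqrt(-4 + 4) + 16)**2 = (sqrt(0) + 16)**2 = (0 + 16)**2 = 16**2 = 256)
d/(5359 + 1781) + 41822/(-46607) = 256/(5359 + 1781) + 41822/(-46607) = 256/7140 + 41822*(-1/46607) = 256*(1/7140) - 3802/4237 = 64/1785 - 3802/4237 = -6515402/7563045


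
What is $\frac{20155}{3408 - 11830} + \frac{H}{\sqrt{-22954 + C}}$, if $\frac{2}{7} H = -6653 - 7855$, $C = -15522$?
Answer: $- \frac{20155}{8422} + \frac{25389 i \sqrt{9619}}{9619} \approx -2.3931 + 258.87 i$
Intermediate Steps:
$H = -50778$ ($H = \frac{7 \left(-6653 - 7855\right)}{2} = \frac{7}{2} \left(-14508\right) = -50778$)
$\frac{20155}{3408 - 11830} + \frac{H}{\sqrt{-22954 + C}} = \frac{20155}{3408 - 11830} - \frac{50778}{\sqrt{-22954 - 15522}} = \frac{20155}{-8422} - \frac{50778}{\sqrt{-38476}} = 20155 \left(- \frac{1}{8422}\right) - \frac{50778}{2 i \sqrt{9619}} = - \frac{20155}{8422} - 50778 \left(- \frac{i \sqrt{9619}}{19238}\right) = - \frac{20155}{8422} + \frac{25389 i \sqrt{9619}}{9619}$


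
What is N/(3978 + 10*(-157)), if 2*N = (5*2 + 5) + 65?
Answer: 5/301 ≈ 0.016611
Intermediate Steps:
N = 40 (N = ((5*2 + 5) + 65)/2 = ((10 + 5) + 65)/2 = (15 + 65)/2 = (1/2)*80 = 40)
N/(3978 + 10*(-157)) = 40/(3978 + 10*(-157)) = 40/(3978 - 1570) = 40/2408 = 40*(1/2408) = 5/301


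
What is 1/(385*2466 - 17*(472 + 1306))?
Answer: 1/919184 ≈ 1.0879e-6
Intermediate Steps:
1/(385*2466 - 17*(472 + 1306)) = 1/(949410 - 17*1778) = 1/(949410 - 30226) = 1/919184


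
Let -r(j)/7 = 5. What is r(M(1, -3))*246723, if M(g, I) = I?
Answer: -8635305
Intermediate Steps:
r(j) = -35 (r(j) = -7*5 = -35)
r(M(1, -3))*246723 = -35*246723 = -8635305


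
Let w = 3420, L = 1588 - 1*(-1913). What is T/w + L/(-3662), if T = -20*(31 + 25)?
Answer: -803743/626202 ≈ -1.2835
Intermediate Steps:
L = 3501 (L = 1588 + 1913 = 3501)
T = -1120 (T = -20*56 = -1120)
T/w + L/(-3662) = -1120/3420 + 3501/(-3662) = -1120*1/3420 + 3501*(-1/3662) = -56/171 - 3501/3662 = -803743/626202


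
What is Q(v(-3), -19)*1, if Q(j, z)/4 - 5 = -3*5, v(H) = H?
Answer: -40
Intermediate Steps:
Q(j, z) = -40 (Q(j, z) = 20 + 4*(-3*5) = 20 + 4*(-15) = 20 - 60 = -40)
Q(v(-3), -19)*1 = -40*1 = -40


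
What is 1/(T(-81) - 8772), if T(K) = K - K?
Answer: -1/8772 ≈ -0.00011400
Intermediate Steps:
T(K) = 0
1/(T(-81) - 8772) = 1/(0 - 8772) = 1/(-8772) = -1/8772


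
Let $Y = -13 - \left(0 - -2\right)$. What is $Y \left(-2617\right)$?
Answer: $39255$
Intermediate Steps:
$Y = -15$ ($Y = -13 - \left(0 + 2\right) = -13 - 2 = -15$)
$Y \left(-2617\right) = \left(-15\right) \left(-2617\right) = 39255$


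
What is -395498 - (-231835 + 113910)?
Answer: -277573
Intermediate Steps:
-395498 - (-231835 + 113910) = -395498 - 1*(-117925) = -395498 + 117925 = -277573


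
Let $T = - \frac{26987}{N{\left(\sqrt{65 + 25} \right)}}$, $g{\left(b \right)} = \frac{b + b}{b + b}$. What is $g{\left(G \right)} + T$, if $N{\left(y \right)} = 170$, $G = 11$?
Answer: $- \frac{26817}{170} \approx -157.75$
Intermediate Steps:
$g{\left(b \right)} = 1$ ($g{\left(b \right)} = \frac{2 b}{2 b} = 2 b \frac{1}{2 b} = 1$)
$T = - \frac{26987}{170} \approx -158.75$
$g{\left(G \right)} + T = 1 - \frac{26987}{170} = - \frac{26817}{170}$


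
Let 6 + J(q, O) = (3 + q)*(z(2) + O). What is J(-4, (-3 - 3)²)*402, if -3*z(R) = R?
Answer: -16616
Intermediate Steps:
z(R) = -R/3
J(q, O) = -6 + (3 + q)*(-⅔ + O) (J(q, O) = -6 + (3 + q)*(-⅓*2 + O) = -6 + (3 + q)*(-⅔ + O))
J(-4, (-3 - 3)²)*402 = (-8 + 3*(-3 - 3)² - ⅔*(-4) + (-3 - 3)²*(-4))*402 = (-8 + 3*(-6)² + 8/3 + (-6)²*(-4))*402 = (-8 + 3*36 + 8/3 + 36*(-4))*402 = (-8 + 108 + 8/3 - 144)*402 = -124/3*402 = -16616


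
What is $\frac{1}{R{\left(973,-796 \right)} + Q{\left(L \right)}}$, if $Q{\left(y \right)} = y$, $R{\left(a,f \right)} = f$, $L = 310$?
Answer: $- \frac{1}{486} \approx -0.0020576$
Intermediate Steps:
$\frac{1}{R{\left(973,-796 \right)} + Q{\left(L \right)}} = \frac{1}{-796 + 310} = \frac{1}{-486} = - \frac{1}{486}$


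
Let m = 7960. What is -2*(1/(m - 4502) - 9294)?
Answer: 32138651/1729 ≈ 18588.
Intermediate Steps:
-2*(1/(m - 4502) - 9294) = -2*(1/(7960 - 4502) - 9294) = -2*(1/3458 - 9294) = -2*(-32138651/3458) = 32138651/1729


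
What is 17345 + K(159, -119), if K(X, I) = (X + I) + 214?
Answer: 17599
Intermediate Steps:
K(X, I) = 214 + I + X (K(X, I) = (I + X) + 214 = 214 + I + X)
17345 + K(159, -119) = 17345 + (214 - 119 + 159) = 17345 + 254 = 17599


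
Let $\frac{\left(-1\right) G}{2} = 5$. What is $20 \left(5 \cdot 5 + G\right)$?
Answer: $300$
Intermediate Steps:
$G = -10$ ($G = \left(-2\right) 5 = -10$)
$20 \left(5 \cdot 5 + G\right) = 20 \left(5 \cdot 5 - 10\right) = 20 \left(25 - 10\right) = 20 \cdot 15 = 300$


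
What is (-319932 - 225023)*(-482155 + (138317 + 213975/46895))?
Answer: 1757378408193685/9379 ≈ 1.8737e+11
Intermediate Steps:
(-319932 - 225023)*(-482155 + (138317 + 213975/46895)) = -544955*(-482155 + (138317 + 213975*(1/46895))) = -544955*(-482155 + (138317 + 42795/9379)) = -544955*(-482155 + 1297317938/9379) = -544955*(-3224813807/9379) = 1757378408193685/9379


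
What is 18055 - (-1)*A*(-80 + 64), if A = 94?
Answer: 16551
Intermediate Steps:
18055 - (-1)*A*(-80 + 64) = 18055 - (-1)*94*(-80 + 64) = 18055 - (-1)*94*(-16) = 18055 - (-1)*(-1504) = 18055 - 1*1504 = 18055 - 1504 = 16551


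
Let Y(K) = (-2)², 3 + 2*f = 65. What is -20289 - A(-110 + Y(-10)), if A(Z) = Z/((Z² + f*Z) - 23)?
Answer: -160830797/7927 ≈ -20289.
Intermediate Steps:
f = 31 (f = -3/2 + (½)*65 = -3/2 + 65/2 = 31)
Y(K) = 4
A(Z) = Z/(-23 + Z² + 31*Z) (A(Z) = Z/((Z² + 31*Z) - 23) = Z/(-23 + Z² + 31*Z))
-20289 - A(-110 + Y(-10)) = -20289 - (-110 + 4)/(-23 + (-110 + 4)² + 31*(-110 + 4)) = -20289 - (-106)/(-23 + (-106)² + 31*(-106)) = -20289 - (-106)/(-23 + 11236 - 3286) = -20289 - (-106)/7927 = -20289 - 1*(-106/7927) = -20289 + 106/7927 = -160830797/7927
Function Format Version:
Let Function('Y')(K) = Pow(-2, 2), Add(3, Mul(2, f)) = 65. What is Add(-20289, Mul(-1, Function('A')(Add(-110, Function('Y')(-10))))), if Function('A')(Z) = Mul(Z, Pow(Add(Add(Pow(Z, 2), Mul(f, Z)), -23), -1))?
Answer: Rational(-160830797, 7927) ≈ -20289.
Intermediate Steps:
f = 31 (f = Add(Rational(-3, 2), Mul(Rational(1, 2), 65)) = Add(Rational(-3, 2), Rational(65, 2)) = 31)
Function('Y')(K) = 4
Function('A')(Z) = Mul(Z, Pow(Add(-23, Pow(Z, 2), Mul(31, Z)), -1)) (Function('A')(Z) = Mul(Z, Pow(Add(Add(Pow(Z, 2), Mul(31, Z)), -23), -1)) = Mul(Z, Pow(Add(-23, Pow(Z, 2), Mul(31, Z)), -1)))
Add(-20289, Mul(-1, Function('A')(Add(-110, Function('Y')(-10))))) = Add(-20289, Mul(-1, Mul(Add(-110, 4), Pow(Add(-23, Pow(Add(-110, 4), 2), Mul(31, Add(-110, 4))), -1)))) = Add(-20289, Mul(-1, Mul(-106, Pow(Add(-23, Pow(-106, 2), Mul(31, -106)), -1)))) = Add(-20289, Mul(-1, Mul(-106, Pow(Add(-23, 11236, -3286), -1)))) = Add(-20289, Mul(-1, Mul(-106, Pow(7927, -1)))) = Add(-20289, Mul(-1, Mul(-106, Rational(1, 7927)))) = Add(-20289, Mul(-1, Rational(-106, 7927))) = Add(-20289, Rational(106, 7927)) = Rational(-160830797, 7927)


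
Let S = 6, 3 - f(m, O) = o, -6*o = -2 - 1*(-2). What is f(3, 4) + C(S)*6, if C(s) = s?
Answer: 39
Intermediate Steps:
o = 0 (o = -(-2 - 1*(-2))/6 = -(-2 + 2)/6 = -⅙*0 = 0)
f(m, O) = 3 (f(m, O) = 3 - 1*0 = 3 + 0 = 3)
f(3, 4) + C(S)*6 = 3 + 6*6 = 3 + 36 = 39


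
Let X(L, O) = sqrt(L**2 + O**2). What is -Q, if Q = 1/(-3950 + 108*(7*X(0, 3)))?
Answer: 1/1682 ≈ 0.00059453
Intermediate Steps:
Q = -1/1682 (Q = 1/(-3950 + 108*(7*sqrt(0**2 + 3**2))) = 1/(-3950 + 108*(7*sqrt(0 + 9))) = 1/(-3950 + 108*(7*sqrt(9))) = 1/(-3950 + 108*(7*3)) = 1/(-3950 + 108*21) = 1/(-3950 + 2268) = 1/(-1682) = -1/1682 ≈ -0.00059453)
-Q = -1*(-1/1682) = 1/1682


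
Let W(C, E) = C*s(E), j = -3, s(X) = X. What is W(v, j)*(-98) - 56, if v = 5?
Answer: 1414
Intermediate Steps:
W(C, E) = C*E
W(v, j)*(-98) - 56 = (5*(-3))*(-98) - 56 = -15*(-98) - 56 = 1470 - 56 = 1414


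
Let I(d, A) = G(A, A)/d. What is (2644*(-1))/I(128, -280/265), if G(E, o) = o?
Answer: 2242112/7 ≈ 3.2030e+5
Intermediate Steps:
I(d, A) = A/d
(2644*(-1))/I(128, -280/265) = (2644*(-1))/((-280/265/128)) = -2644/(-280*1/265*(1/128)) = -2644/((-56/53*1/128)) = -2644/(-7/848) = -2644*(-848/7) = 2242112/7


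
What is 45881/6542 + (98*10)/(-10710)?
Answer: 6928205/1000926 ≈ 6.9218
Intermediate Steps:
45881/6542 + (98*10)/(-10710) = 45881*(1/6542) + 980*(-1/10710) = 45881/6542 - 14/153 = 6928205/1000926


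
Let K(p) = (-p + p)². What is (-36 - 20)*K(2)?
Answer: 0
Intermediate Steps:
K(p) = 0 (K(p) = 0² = 0)
(-36 - 20)*K(2) = (-36 - 20)*0 = -56*0 = 0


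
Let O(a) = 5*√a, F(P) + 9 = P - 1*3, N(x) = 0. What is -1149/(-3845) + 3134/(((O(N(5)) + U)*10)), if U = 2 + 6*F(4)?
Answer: -1152169/176870 ≈ -6.5142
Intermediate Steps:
F(P) = -12 + P (F(P) = -9 + (P - 1*3) = -9 + (P - 3) = -9 + (-3 + P) = -12 + P)
U = -46 (U = 2 + 6*(-12 + 4) = 2 + 6*(-8) = 2 - 48 = -46)
-1149/(-3845) + 3134/(((O(N(5)) + U)*10)) = -1149/(-3845) + 3134/(((5*√0 - 46)*10)) = -1149*(-1/3845) + 3134/(((5*0 - 46)*10)) = 1149/3845 + 3134/(((0 - 46)*10)) = 1149/3845 + 3134/((-46*10)) = 1149/3845 + 3134/(-460) = 1149/3845 + 3134*(-1/460) = 1149/3845 - 1567/230 = -1152169/176870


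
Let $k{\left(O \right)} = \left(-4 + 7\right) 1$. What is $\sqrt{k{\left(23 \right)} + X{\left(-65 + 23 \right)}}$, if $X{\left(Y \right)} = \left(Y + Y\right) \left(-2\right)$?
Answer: $3 \sqrt{19} \approx 13.077$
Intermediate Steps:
$k{\left(O \right)} = 3$ ($k{\left(O \right)} = 3 \cdot 1 = 3$)
$X{\left(Y \right)} = - 4 Y$ ($X{\left(Y \right)} = 2 Y \left(-2\right) = - 4 Y$)
$\sqrt{k{\left(23 \right)} + X{\left(-65 + 23 \right)}} = \sqrt{3 - 4 \left(-65 + 23\right)} = \sqrt{3 - -168} = \sqrt{3 + 168} = \sqrt{171} = 3 \sqrt{19}$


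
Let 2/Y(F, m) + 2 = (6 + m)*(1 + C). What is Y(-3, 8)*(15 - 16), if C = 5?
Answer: -1/41 ≈ -0.024390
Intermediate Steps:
Y(F, m) = 2/(34 + 6*m) (Y(F, m) = 2/(-2 + (6 + m)*(1 + 5)) = 2/(-2 + (6 + m)*6) = 2/(-2 + (36 + 6*m)) = 2/(34 + 6*m))
Y(-3, 8)*(15 - 16) = (15 - 16)/(17 + 3*8) = -1/(17 + 24) = -1/41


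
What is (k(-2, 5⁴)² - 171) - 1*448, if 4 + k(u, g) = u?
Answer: -583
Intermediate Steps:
k(u, g) = -4 + u
(k(-2, 5⁴)² - 171) - 1*448 = ((-4 - 2)² - 171) - 1*448 = ((-6)² - 171) - 448 = (36 - 171) - 448 = -135 - 448 = -583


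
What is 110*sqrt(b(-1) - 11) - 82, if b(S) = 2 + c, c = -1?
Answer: -82 + 110*I*sqrt(10) ≈ -82.0 + 347.85*I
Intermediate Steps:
b(S) = 1 (b(S) = 2 - 1 = 1)
110*sqrt(b(-1) - 11) - 82 = 110*sqrt(1 - 11) - 82 = 110*sqrt(-10) - 82 = 110*(I*sqrt(10)) - 82 = 110*I*sqrt(10) - 82 = -82 + 110*I*sqrt(10)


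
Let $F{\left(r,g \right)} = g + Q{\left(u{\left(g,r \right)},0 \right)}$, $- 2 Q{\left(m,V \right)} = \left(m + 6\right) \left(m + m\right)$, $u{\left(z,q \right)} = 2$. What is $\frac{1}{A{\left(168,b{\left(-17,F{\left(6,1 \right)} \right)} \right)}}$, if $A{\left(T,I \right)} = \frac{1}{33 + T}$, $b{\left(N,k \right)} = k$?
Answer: $201$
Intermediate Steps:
$Q{\left(m,V \right)} = - m \left(6 + m\right)$ ($Q{\left(m,V \right)} = - \frac{\left(m + 6\right) \left(m + m\right)}{2} = - \frac{\left(6 + m\right) 2 m}{2} = - \frac{2 m \left(6 + m\right)}{2} = - m \left(6 + m\right)$)
$F{\left(r,g \right)} = -16 + g$ ($F{\left(r,g \right)} = g - 2 \left(6 + 2\right) = g - 2 \cdot 8 = g - 16 = -16 + g$)
$\frac{1}{A{\left(168,b{\left(-17,F{\left(6,1 \right)} \right)} \right)}} = \frac{1}{\frac{1}{33 + 168}} = \frac{1}{\frac{1}{201}} = 201$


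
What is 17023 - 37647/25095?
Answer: 142384846/8365 ≈ 17022.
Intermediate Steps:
17023 - 37647/25095 = 17023 - 37647*1/25095 = 17023 - 12549/8365 = 142384846/8365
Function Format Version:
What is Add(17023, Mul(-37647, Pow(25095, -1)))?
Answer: Rational(142384846, 8365) ≈ 17022.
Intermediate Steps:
Add(17023, Mul(-37647, Pow(25095, -1))) = Add(17023, Mul(-37647, Rational(1, 25095))) = Add(17023, Rational(-12549, 8365)) = Rational(142384846, 8365)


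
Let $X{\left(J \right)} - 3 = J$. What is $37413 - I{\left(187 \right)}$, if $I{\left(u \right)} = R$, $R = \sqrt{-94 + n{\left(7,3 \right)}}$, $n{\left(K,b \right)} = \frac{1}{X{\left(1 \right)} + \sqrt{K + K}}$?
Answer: $37413 - \frac{\sqrt{-375 - 94 \sqrt{14}}}{\sqrt{4 + \sqrt{14}}} \approx 37413.0 - 9.6887 i$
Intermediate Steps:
$X{\left(J \right)} = 3 + J$
$n{\left(K,b \right)} = \frac{1}{4 + \sqrt{2} \sqrt{K}}$ ($n{\left(K,b \right)} = \frac{1}{\left(3 + 1\right) + \sqrt{K + K}} = \frac{1}{4 + \sqrt{2 K}} = \frac{1}{4 + \sqrt{2} \sqrt{K}}$)
$R = \sqrt{-94 + \frac{1}{4 + \sqrt{14}}}$ ($R = \sqrt{-94 + \frac{1}{4 + \sqrt{2} \sqrt{7}}} = \sqrt{-94 + \frac{1}{4 + \sqrt{14}}} \approx 9.6887 i$)
$I{\left(u \right)} = \frac{\sqrt{-375 - 94 \sqrt{14}}}{\sqrt{4 + \sqrt{14}}}$
$37413 - I{\left(187 \right)} = 37413 - \frac{\sqrt{-375 - 94 \sqrt{14}}}{\sqrt{4 + \sqrt{14}}}$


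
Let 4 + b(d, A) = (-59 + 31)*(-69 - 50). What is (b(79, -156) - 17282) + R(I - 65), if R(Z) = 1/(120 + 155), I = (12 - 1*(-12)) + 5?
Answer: -3837349/275 ≈ -13954.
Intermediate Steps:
b(d, A) = 3328 (b(d, A) = -4 + (-59 + 31)*(-69 - 50) = -4 - 28*(-119) = -4 + 3332 = 3328)
I = 29 (I = (12 + 12) + 5 = 24 + 5 = 29)
R(Z) = 1/275
(b(79, -156) - 17282) + R(I - 65) = (3328 - 17282) + 1/275 = -13954 + 1/275 = -3837349/275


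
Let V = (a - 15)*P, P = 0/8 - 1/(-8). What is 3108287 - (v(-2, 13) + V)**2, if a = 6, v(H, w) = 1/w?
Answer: 33619220311/10816 ≈ 3.1083e+6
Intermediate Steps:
P = 1/8 (P = 0*(1/8) - 1*(-1/8) = 0 + 1/8 = 1/8 ≈ 0.12500)
V = -9/8 (V = (6 - 15)*(1/8) = -9*1/8 = -9/8 ≈ -1.1250)
3108287 - (v(-2, 13) + V)**2 = 3108287 - (1/13 - 9/8)**2 = 3108287 - (-109/104)**2 = 3108287 - 1*11881/10816 = 3108287 - 11881/10816 = 33619220311/10816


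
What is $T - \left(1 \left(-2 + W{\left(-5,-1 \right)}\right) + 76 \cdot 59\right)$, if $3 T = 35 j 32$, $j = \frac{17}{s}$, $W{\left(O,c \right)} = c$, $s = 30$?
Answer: $- \frac{38425}{9} \approx -4269.4$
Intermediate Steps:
$j = \frac{17}{30} \approx 0.56667$
$T = \frac{1904}{9}$ ($T = \frac{35 \cdot \frac{17}{30} \cdot 32}{3} = \frac{\frac{119}{6} \cdot 32}{3} = \frac{1}{3} \cdot \frac{1904}{3} = \frac{1904}{9} \approx 211.56$)
$T - \left(1 \left(-2 + W{\left(-5,-1 \right)}\right) + 76 \cdot 59\right) = \frac{1904}{9} - \left(1 \left(-2 - 1\right) + 76 \cdot 59\right) = \frac{1904}{9} - \left(1 \left(-3\right) + 4484\right) = \frac{1904}{9} - \left(-3 + 4484\right) = \frac{1904}{9} - 4481 = - \frac{38425}{9}$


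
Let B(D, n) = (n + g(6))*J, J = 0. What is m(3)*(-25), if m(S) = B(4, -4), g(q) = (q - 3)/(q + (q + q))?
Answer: 0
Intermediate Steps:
g(q) = (-3 + q)/(3*q) (g(q) = (-3 + q)/(q + 2*q) = (-3 + q)/((3*q)) = (-3 + q)*(1/(3*q)) = (-3 + q)/(3*q))
B(D, n) = 0 (B(D, n) = (n + (⅓)*(-3 + 6)/6)*0 = (n + (⅓)*(⅙)*3)*0 = (n + ⅙)*0 = (⅙ + n)*0 = 0)
m(S) = 0
m(3)*(-25) = 0*(-25) = 0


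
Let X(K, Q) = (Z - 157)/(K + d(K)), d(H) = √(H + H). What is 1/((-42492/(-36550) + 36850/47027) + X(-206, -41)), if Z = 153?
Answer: 7774988121006876249975/15280936927661000767234 - 738600029229480625*I*√103/15280936927661000767234 ≈ 0.5088 - 0.00049054*I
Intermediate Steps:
d(H) = √2*√H (d(H) = √(2*H) = √2*√H)
X(K, Q) = -4/(K + √2*√K) (X(K, Q) = (153 - 157)/(K + √2*√K) = -4/(K + √2*√K))
1/((-42492/(-36550) + 36850/47027) + X(-206, -41)) = 1/((-42492/(-36550) + 36850/47027) - 4/(-206 + √2*√(-206))) = 1/((-42492*(-1/36550) + 36850*(1/47027)) - 4/(-206 + √2*(I*√206))) = 1/((21246/18275 + 36850/47027) - 4/(-206 + 2*I*√103)) = 1/(1672569392/859418425 - 4/(-206 + 2*I*√103))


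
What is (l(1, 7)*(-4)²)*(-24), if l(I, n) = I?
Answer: -384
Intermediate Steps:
(l(1, 7)*(-4)²)*(-24) = (1*(-4)²)*(-24) = (1*16)*(-24) = 16*(-24) = -384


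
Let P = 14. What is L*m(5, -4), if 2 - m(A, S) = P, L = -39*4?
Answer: 1872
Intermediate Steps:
L = -156
m(A, S) = -12 (m(A, S) = 2 - 1*14 = 2 - 14 = -12)
L*m(5, -4) = -156*(-12) = 1872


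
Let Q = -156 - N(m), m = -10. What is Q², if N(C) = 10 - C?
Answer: 30976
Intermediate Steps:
Q = -176 (Q = -156 - (10 - 1*(-10)) = -156 - (10 + 10) = -156 - 1*20 = -156 - 20 = -176)
Q² = (-176)² = 30976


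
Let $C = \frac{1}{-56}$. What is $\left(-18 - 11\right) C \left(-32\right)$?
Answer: $- \frac{116}{7} \approx -16.571$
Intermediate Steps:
$C = - \frac{1}{56} \approx -0.017857$
$\left(-18 - 11\right) C \left(-32\right) = \left(-18 - 11\right) \left(- \frac{1}{56}\right) \left(-32\right) = \left(-29\right) \left(- \frac{1}{56}\right) \left(-32\right) = \frac{29}{56} \left(-32\right) = - \frac{116}{7}$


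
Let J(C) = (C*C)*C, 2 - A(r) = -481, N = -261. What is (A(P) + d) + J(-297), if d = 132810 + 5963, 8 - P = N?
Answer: -26058817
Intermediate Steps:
P = 269 (P = 8 - 1*(-261) = 8 + 261 = 269)
d = 138773
A(r) = 483 (A(r) = 2 - 1*(-481) = 2 + 481 = 483)
J(C) = C³ (J(C) = C²*C = C³)
(A(P) + d) + J(-297) = (483 + 138773) + (-297)³ = 139256 - 26198073 = -26058817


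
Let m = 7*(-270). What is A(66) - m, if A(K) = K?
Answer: 1956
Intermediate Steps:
m = -1890
A(66) - m = 66 - 1*(-1890) = 66 + 1890 = 1956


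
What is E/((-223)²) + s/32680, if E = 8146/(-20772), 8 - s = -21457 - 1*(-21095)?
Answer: 9548324507/843937133796 ≈ 0.011314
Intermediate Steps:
s = 370 (s = 8 - (-21457 - 1*(-21095)) = 8 - (-21457 + 21095) = 8 - 1*(-362) = 8 + 362 = 370)
E = -4073/10386 (E = 8146*(-1/20772) = -4073/10386 ≈ -0.39216)
E/((-223)²) + s/32680 = -4073/(10386*((-223)²)) + 370/32680 = -4073/10386/49729 + 370*(1/32680) = -4073/10386*1/49729 + 37/3268 = -4073/516485394 + 37/3268 = 9548324507/843937133796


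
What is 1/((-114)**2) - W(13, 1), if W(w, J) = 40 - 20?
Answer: -259919/12996 ≈ -20.000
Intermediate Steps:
W(w, J) = 20
1/((-114)**2) - W(13, 1) = 1/((-114)**2) - 1*20 = 1/12996 - 20 = -259919/12996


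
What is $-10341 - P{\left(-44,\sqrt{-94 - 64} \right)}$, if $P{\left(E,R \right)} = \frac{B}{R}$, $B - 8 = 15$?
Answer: $-10341 + \frac{23 i \sqrt{158}}{158} \approx -10341.0 + 1.8298 i$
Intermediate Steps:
$B = 23$ ($B = 8 + 15 = 23$)
$P{\left(E,R \right)} = \frac{23}{R}$
$-10341 - P{\left(-44,\sqrt{-94 - 64} \right)} = -10341 - \frac{23}{\sqrt{-94 - 64}} = -10341 - \frac{23}{\sqrt{-158}} = -10341 - \frac{23}{i \sqrt{158}} = -10341 - 23 \left(- \frac{i \sqrt{158}}{158}\right) = -10341 - - \frac{23 i \sqrt{158}}{158} = -10341 + \frac{23 i \sqrt{158}}{158}$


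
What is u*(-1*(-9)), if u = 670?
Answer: 6030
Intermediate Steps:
u*(-1*(-9)) = 670*(-1*(-9)) = 670*9 = 6030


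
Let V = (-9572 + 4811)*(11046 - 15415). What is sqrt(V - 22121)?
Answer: 8*sqrt(324667) ≈ 4558.4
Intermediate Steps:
V = 20800809 (V = -4761*(-4369) = 20800809)
sqrt(V - 22121) = sqrt(20800809 - 22121) = sqrt(20778688) = 8*sqrt(324667)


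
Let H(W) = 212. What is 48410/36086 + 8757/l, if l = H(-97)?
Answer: 163134011/3825116 ≈ 42.648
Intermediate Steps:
l = 212
48410/36086 + 8757/l = 48410/36086 + 8757/212 = 48410*(1/36086) + 8757*(1/212) = 24205/18043 + 8757/212 = 163134011/3825116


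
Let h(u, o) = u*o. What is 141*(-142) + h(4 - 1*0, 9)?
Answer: -19986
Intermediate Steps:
h(u, o) = o*u
141*(-142) + h(4 - 1*0, 9) = 141*(-142) + 9*(4 - 1*0) = -20022 + 9*(4 + 0) = -20022 + 9*4 = -20022 + 36 = -19986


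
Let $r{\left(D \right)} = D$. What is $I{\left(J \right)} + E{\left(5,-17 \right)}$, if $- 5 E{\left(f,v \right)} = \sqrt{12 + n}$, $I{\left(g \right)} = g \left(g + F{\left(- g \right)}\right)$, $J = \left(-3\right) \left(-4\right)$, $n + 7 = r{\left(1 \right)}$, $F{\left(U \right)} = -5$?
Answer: $84 - \frac{\sqrt{6}}{5} \approx 83.51$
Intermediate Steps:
$n = -6$ ($n = -7 + 1 = -6$)
$J = 12$
$I{\left(g \right)} = g \left(-5 + g\right)$ ($I{\left(g \right)} = g \left(g - 5\right) = g \left(-5 + g\right)$)
$E{\left(f,v \right)} = - \frac{\sqrt{6}}{5}$ ($E{\left(f,v \right)} = - \frac{\sqrt{12 - 6}}{5} = - \frac{\sqrt{6}}{5}$)
$I{\left(J \right)} + E{\left(5,-17 \right)} = 12 \left(-5 + 12\right) - \frac{\sqrt{6}}{5} = 12 \cdot 7 - \frac{\sqrt{6}}{5} = 84 - \frac{\sqrt{6}}{5}$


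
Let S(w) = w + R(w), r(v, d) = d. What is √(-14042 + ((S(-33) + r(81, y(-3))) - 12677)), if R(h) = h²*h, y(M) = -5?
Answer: 27*I*√86 ≈ 250.39*I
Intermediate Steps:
R(h) = h³
S(w) = w + w³
√(-14042 + ((S(-33) + r(81, y(-3))) - 12677)) = √(-14042 + (((-33 + (-33)³) - 5) - 12677)) = √(-14042 + (((-33 - 35937) - 5) - 12677)) = √(-14042 + ((-35970 - 5) - 12677)) = √(-14042 + (-35975 - 12677)) = √(-14042 - 48652) = √(-62694) = 27*I*√86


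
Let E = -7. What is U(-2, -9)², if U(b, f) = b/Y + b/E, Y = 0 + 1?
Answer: 144/49 ≈ 2.9388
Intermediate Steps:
Y = 1
U(b, f) = 6*b/7 (U(b, f) = b/1 + b/(-7) = b*1 + b*(-⅐) = b - b/7 = 6*b/7)
U(-2, -9)² = ((6/7)*(-2))² = (-12/7)² = 144/49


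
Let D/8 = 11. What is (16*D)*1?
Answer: 1408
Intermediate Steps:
D = 88 (D = 8*11 = 88)
(16*D)*1 = (16*88)*1 = 1408*1 = 1408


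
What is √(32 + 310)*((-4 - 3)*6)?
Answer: -126*√38 ≈ -776.72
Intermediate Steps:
√(32 + 310)*((-4 - 3)*6) = √342*(-7*6) = (3*√38)*(-42) = -126*√38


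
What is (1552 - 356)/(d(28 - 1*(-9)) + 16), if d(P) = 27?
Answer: 1196/43 ≈ 27.814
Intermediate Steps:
(1552 - 356)/(d(28 - 1*(-9)) + 16) = (1552 - 356)/(27 + 16) = 1196/43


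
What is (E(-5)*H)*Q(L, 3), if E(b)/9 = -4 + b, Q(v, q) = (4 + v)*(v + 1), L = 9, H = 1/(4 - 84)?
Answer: 1053/8 ≈ 131.63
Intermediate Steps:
H = -1/80 (H = 1/(-80) = -1/80 ≈ -0.012500)
Q(v, q) = (1 + v)*(4 + v) (Q(v, q) = (4 + v)*(1 + v) = (1 + v)*(4 + v))
E(b) = -36 + 9*b (E(b) = 9*(-4 + b) = -36 + 9*b)
(E(-5)*H)*Q(L, 3) = ((-36 + 9*(-5))*(-1/80))*(4 + 9² + 5*9) = ((-36 - 45)*(-1/80))*(4 + 81 + 45) = -81*(-1/80)*130 = (81/80)*130 = 1053/8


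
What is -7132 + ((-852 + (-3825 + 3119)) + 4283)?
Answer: -4407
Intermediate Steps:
-7132 + ((-852 + (-3825 + 3119)) + 4283) = -7132 + ((-852 - 706) + 4283) = -7132 + (-1558 + 4283) = -7132 + 2725 = -4407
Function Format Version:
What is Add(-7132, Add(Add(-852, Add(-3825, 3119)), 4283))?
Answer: -4407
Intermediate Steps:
Add(-7132, Add(Add(-852, Add(-3825, 3119)), 4283)) = Add(-7132, Add(Add(-852, -706), 4283)) = Add(-7132, Add(-1558, 4283)) = Add(-7132, 2725) = -4407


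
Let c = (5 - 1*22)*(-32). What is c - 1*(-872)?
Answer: 1416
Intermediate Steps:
c = 544 (c = (5 - 22)*(-32) = -17*(-32) = 544)
c - 1*(-872) = 544 - 1*(-872) = 544 + 872 = 1416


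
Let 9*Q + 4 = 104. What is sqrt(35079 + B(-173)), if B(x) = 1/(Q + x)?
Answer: sqrt(74467406958)/1457 ≈ 187.29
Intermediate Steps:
Q = 100/9 (Q = -4/9 + (1/9)*104 = -4/9 + 104/9 = 100/9 ≈ 11.111)
B(x) = 1/(100/9 + x)
sqrt(35079 + B(-173)) = sqrt(35079 + 9/(100 + 9*(-173))) = sqrt(35079 + 9/(100 - 1557)) = sqrt(35079 + 9/(-1457)) = sqrt(35079 + 9*(-1/1457)) = sqrt(35079 - 9/1457) = sqrt(51110094/1457) = sqrt(74467406958)/1457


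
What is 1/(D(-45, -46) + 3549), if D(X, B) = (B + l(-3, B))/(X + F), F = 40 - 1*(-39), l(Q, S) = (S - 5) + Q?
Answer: 17/60283 ≈ 0.00028200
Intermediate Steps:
l(Q, S) = -5 + Q + S (l(Q, S) = (-5 + S) + Q = -5 + Q + S)
F = 79 (F = 40 + 39 = 79)
D(X, B) = (-8 + 2*B)/(79 + X) (D(X, B) = (B + (-5 - 3 + B))/(X + 79) = (B + (-8 + B))/(79 + X) = (-8 + 2*B)/(79 + X))
1/(D(-45, -46) + 3549) = 1/(2*(-4 - 46)/(79 - 45) + 3549) = 1/(2*(-50)/34 + 3549) = 1/(2*(1/34)*(-50) + 3549) = 1/(-50/17 + 3549) = 1/(60283/17) = 17/60283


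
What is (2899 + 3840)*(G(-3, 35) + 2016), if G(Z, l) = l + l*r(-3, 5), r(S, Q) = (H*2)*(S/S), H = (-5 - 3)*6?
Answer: -8821351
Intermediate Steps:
H = -48 (H = -8*6 = -48)
r(S, Q) = -96 (r(S, Q) = (-48*2)*(S/S) = -96*1 = -96)
G(Z, l) = -95*l (G(Z, l) = l + l*(-96) = l - 96*l = -95*l)
(2899 + 3840)*(G(-3, 35) + 2016) = (2899 + 3840)*(-95*35 + 2016) = 6739*(-3325 + 2016) = 6739*(-1309) = -8821351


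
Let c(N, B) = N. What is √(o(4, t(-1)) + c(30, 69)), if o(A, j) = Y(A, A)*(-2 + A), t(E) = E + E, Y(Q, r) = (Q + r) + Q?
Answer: 3*√6 ≈ 7.3485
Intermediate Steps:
Y(Q, r) = r + 2*Q
t(E) = 2*E
o(A, j) = 3*A*(-2 + A) (o(A, j) = (A + 2*A)*(-2 + A) = (3*A)*(-2 + A) = 3*A*(-2 + A))
√(o(4, t(-1)) + c(30, 69)) = √(3*4*(-2 + 4) + 30) = √(3*4*2 + 30) = √(24 + 30) = √54 = 3*√6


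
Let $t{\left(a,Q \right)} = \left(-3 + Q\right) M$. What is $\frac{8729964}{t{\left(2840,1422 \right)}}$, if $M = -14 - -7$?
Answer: $- \frac{2909988}{3311} \approx -878.88$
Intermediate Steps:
$M = -7$ ($M = -14 + 7 = -7$)
$t{\left(a,Q \right)} = 21 - 7 Q$ ($t{\left(a,Q \right)} = \left(-3 + Q\right) \left(-7\right) = 21 - 7 Q$)
$\frac{8729964}{t{\left(2840,1422 \right)}} = \frac{8729964}{21 - 9954} = \frac{8729964}{-9933} = 8729964 \left(- \frac{1}{9933}\right) = - \frac{2909988}{3311}$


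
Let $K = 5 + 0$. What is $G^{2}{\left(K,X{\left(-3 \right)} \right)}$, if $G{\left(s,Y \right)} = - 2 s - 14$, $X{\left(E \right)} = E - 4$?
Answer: $576$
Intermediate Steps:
$X{\left(E \right)} = -4 + E$
$K = 5$
$G{\left(s,Y \right)} = -14 - 2 s$
$G^{2}{\left(K,X{\left(-3 \right)} \right)} = \left(-14 - 10\right)^{2} = \left(-24\right)^{2} = 576$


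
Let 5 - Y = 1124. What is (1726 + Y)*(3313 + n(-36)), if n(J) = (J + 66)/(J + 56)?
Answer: 4023803/2 ≈ 2.0119e+6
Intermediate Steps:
Y = -1119 (Y = 5 - 1*1124 = 5 - 1124 = -1119)
n(J) = (66 + J)/(56 + J)
(1726 + Y)*(3313 + n(-36)) = (1726 - 1119)*(3313 + (66 - 36)/(56 - 36)) = 607*(3313 + 30/20) = 607*(3313 + (1/20)*30) = 607*(3313 + 3/2) = 607*(6629/2) = 4023803/2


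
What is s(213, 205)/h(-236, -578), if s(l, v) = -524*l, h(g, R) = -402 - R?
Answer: -27903/44 ≈ -634.16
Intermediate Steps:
s(213, 205)/h(-236, -578) = (-524*213)/(-402 - 1*(-578)) = -111612/(-402 + 578) = -111612/176 = -111612*1/176 = -27903/44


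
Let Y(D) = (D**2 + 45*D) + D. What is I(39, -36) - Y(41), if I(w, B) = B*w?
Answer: -4971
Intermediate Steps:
Y(D) = D**2 + 46*D
I(39, -36) - Y(41) = -36*39 - 41*(46 + 41) = -1404 - 41*87 = -1404 - 1*3567 = -1404 - 3567 = -4971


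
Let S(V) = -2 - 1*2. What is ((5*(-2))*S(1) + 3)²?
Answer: 1849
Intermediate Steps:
S(V) = -4 (S(V) = -2 - 2 = -4)
((5*(-2))*S(1) + 3)² = ((5*(-2))*(-4) + 3)² = (-10*(-4) + 3)² = (40 + 3)² = 43² = 1849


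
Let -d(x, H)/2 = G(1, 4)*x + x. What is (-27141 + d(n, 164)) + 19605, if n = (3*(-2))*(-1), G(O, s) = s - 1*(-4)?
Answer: -7644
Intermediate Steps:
G(O, s) = 4 + s (G(O, s) = s + 4 = 4 + s)
n = 6 (n = -6*(-1) = 6)
d(x, H) = -18*x (d(x, H) = -2*((4 + 4)*x + x) = -2*(8*x + x) = -18*x)
(-27141 + d(n, 164)) + 19605 = (-27141 - 18*6) + 19605 = (-27141 - 108) + 19605 = -27249 + 19605 = -7644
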